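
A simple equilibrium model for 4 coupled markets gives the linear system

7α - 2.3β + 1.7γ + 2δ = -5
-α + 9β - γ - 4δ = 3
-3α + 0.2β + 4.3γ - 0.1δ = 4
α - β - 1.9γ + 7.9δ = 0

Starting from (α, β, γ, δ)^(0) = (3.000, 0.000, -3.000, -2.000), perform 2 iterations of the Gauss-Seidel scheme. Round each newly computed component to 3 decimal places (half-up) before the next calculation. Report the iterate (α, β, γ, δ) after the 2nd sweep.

(-1.349, 0.394, -0.026, 0.214)

Iteration 1:
  α = (-5 - (-2.3)·0.000 - (1.7)·-3.000 - (2)·-2.000) / (7) = 0.586
  β = (3 - (-1)·0.586 - (-1)·-3.000 - (-4)·-2.000) / (9) = -0.824
  γ = (4 - (-3)·0.586 - (0.2)·-0.824 - (-0.1)·-2.000) / (4.3) = 1.331
  δ = (0 - (1)·0.586 - (-1)·-0.824 - (-1.9)·1.331) / (7.9) = 0.142
Iteration 2:
  α = (-5 - (-2.3)·-0.824 - (1.7)·1.331 - (2)·0.142) / (7) = -1.349
  β = (3 - (-1)·-1.349 - (-1)·1.331 - (-4)·0.142) / (9) = 0.394
  γ = (4 - (-3)·-1.349 - (0.2)·0.394 - (-0.1)·0.142) / (4.3) = -0.026
  δ = (0 - (1)·-1.349 - (-1)·0.394 - (-1.9)·-0.026) / (7.9) = 0.214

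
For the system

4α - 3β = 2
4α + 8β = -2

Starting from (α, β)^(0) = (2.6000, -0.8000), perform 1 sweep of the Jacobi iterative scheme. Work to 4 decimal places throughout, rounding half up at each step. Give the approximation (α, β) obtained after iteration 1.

Iteration 1:
  α = (2 - (-3)·-0.8000) / (4) = -0.1000
  β = (-2 - (4)·2.6000) / (8) = -1.5500

(-0.1000, -1.5500)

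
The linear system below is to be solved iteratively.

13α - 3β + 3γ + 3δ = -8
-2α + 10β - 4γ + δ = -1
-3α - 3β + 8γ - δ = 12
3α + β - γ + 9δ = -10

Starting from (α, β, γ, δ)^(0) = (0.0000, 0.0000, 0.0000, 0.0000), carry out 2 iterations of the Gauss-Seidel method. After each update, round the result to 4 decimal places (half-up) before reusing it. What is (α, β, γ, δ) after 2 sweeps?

Iteration 1:
  α = (-8 - (-3)·0.0000 - (3)·0.0000 - (3)·0.0000) / (13) = -0.6154
  β = (-1 - (-2)·-0.6154 - (-4)·0.0000 - (1)·0.0000) / (10) = -0.2231
  γ = (12 - (-3)·-0.6154 - (-3)·-0.2231 - (-1)·0.0000) / (8) = 1.1856
  δ = (-10 - (3)·-0.6154 - (1)·-0.2231 - (-1)·1.1856) / (9) = -0.7495
Iteration 2:
  α = (-8 - (-3)·-0.2231 - (3)·1.1856 - (3)·-0.7495) / (13) = -0.7675
  β = (-1 - (-2)·-0.7675 - (-4)·1.1856 - (1)·-0.7495) / (10) = 0.2957
  γ = (12 - (-3)·-0.7675 - (-3)·0.2957 - (-1)·-0.7495) / (8) = 1.2294
  δ = (-10 - (3)·-0.7675 - (1)·0.2957 - (-1)·1.2294) / (9) = -0.7515

(-0.7675, 0.2957, 1.2294, -0.7515)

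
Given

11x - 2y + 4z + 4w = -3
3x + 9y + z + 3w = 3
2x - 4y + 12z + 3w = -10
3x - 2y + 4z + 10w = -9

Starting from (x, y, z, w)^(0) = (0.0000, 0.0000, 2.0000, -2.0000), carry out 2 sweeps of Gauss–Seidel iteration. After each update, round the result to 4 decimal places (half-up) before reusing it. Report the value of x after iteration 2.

0.1192

Iteration 1:
  x = (-3 - (-2)·0.0000 - (4)·2.0000 - (4)·-2.0000) / (11) = -0.2727
  y = (3 - (3)·-0.2727 - (1)·2.0000 - (3)·-2.0000) / (9) = 0.8687
  z = (-10 - (2)·-0.2727 - (-4)·0.8687 - (3)·-2.0000) / (12) = 0.0017
  w = (-9 - (3)·-0.2727 - (-2)·0.8687 - (4)·0.0017) / (10) = -0.6451
Iteration 2:
  x = (-3 - (-2)·0.8687 - (4)·0.0017 - (4)·-0.6451) / (11) = 0.1192
  y = (3 - (3)·0.1192 - (1)·0.0017 - (3)·-0.6451) / (9) = 0.5084
  z = (-10 - (2)·0.1192 - (-4)·0.5084 - (3)·-0.6451) / (12) = -0.5225
  w = (-9 - (3)·0.1192 - (-2)·0.5084 - (4)·-0.5225) / (10) = -0.6251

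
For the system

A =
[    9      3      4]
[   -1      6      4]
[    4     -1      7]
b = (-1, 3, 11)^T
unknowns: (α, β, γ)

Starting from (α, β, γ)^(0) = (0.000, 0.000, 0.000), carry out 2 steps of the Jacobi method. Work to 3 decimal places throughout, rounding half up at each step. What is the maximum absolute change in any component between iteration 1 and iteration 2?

Iteration 1:
  α = (-1 - (3)·0.000 - (4)·0.000) / (9) = -0.111
  β = (3 - (-1)·0.000 - (4)·0.000) / (6) = 0.500
  γ = (11 - (4)·0.000 - (-1)·0.000) / (7) = 1.571
Iteration 2:
  α = (-1 - (3)·0.500 - (4)·1.571) / (9) = -0.976
  β = (3 - (-1)·-0.111 - (4)·1.571) / (6) = -0.566
  γ = (11 - (4)·-0.111 - (-1)·0.500) / (7) = 1.706
Change: (-0.865, -1.066, 0.135) → max |·| = 1.066

1.066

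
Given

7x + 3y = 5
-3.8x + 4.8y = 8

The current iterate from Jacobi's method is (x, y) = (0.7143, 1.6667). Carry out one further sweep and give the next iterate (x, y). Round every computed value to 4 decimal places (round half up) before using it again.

(0.0000, 2.2322)

One sweep:
  x = (5 - (3)·1.6667) / (7) = 0.0000
  y = (8 - (-3.8)·0.7143) / (4.8) = 2.2322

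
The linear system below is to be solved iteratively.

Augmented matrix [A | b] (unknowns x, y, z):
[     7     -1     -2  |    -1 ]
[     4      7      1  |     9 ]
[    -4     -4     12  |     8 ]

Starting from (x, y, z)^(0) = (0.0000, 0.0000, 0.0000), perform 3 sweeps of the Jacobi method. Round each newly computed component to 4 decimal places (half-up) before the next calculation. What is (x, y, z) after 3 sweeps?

Iteration 1:
  x = (-1 - (-1)·0.0000 - (-2)·0.0000) / (7) = -0.1429
  y = (9 - (4)·0.0000 - (1)·0.0000) / (7) = 1.2857
  z = (8 - (-4)·0.0000 - (-4)·0.0000) / (12) = 0.6667
Iteration 2:
  x = (-1 - (-1)·1.2857 - (-2)·0.6667) / (7) = 0.2313
  y = (9 - (4)·-0.1429 - (1)·0.6667) / (7) = 1.2721
  z = (8 - (-4)·-0.1429 - (-4)·1.2857) / (12) = 1.0476
Iteration 3:
  x = (-1 - (-1)·1.2721 - (-2)·1.0476) / (7) = 0.3382
  y = (9 - (4)·0.2313 - (1)·1.0476) / (7) = 1.0039
  z = (8 - (-4)·0.2313 - (-4)·1.2721) / (12) = 1.1678

(0.3382, 1.0039, 1.1678)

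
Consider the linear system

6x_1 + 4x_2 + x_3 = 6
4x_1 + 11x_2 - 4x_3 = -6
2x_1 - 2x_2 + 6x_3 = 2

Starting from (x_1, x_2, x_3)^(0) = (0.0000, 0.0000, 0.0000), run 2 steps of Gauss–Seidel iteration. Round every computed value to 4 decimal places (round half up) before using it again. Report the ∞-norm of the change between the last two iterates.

0.6566

Iteration 1:
  x_1 = (6 - (4)·0.0000 - (1)·0.0000) / (6) = 1.0000
  x_2 = (-6 - (4)·1.0000 - (-4)·0.0000) / (11) = -0.9091
  x_3 = (2 - (2)·1.0000 - (-2)·-0.9091) / (6) = -0.3030
Iteration 2:
  x_1 = (6 - (4)·-0.9091 - (1)·-0.3030) / (6) = 1.6566
  x_2 = (-6 - (4)·1.6566 - (-4)·-0.3030) / (11) = -1.2580
  x_3 = (2 - (2)·1.6566 - (-2)·-1.2580) / (6) = -0.6382
Change: (0.6566, -0.3489, -0.3352) → max |·| = 0.6566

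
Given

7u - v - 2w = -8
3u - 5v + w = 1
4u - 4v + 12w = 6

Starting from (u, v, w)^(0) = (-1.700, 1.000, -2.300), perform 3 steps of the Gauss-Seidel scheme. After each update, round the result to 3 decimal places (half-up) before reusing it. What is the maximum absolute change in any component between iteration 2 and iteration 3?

0.154

Iteration 1:
  u = (-8 - (-1)·1.000 - (-2)·-2.300) / (7) = -1.657
  v = (1 - (3)·-1.657 - (1)·-2.300) / (-5) = -1.654
  w = (6 - (4)·-1.657 - (-4)·-1.654) / (12) = 0.501
Iteration 2:
  u = (-8 - (-1)·-1.654 - (-2)·0.501) / (7) = -1.236
  v = (1 - (3)·-1.236 - (1)·0.501) / (-5) = -0.841
  w = (6 - (4)·-1.236 - (-4)·-0.841) / (12) = 0.632
Iteration 3:
  u = (-8 - (-1)·-0.841 - (-2)·0.632) / (7) = -1.082
  v = (1 - (3)·-1.082 - (1)·0.632) / (-5) = -0.723
  w = (6 - (4)·-1.082 - (-4)·-0.723) / (12) = 0.620
Change: (0.154, 0.118, -0.012) → max |·| = 0.154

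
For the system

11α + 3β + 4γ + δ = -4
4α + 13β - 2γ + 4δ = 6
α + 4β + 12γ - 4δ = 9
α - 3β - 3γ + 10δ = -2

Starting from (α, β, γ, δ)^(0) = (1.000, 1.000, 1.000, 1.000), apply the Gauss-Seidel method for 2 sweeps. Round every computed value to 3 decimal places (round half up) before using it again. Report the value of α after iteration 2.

-0.924

Iteration 1:
  α = (-4 - (3)·1.000 - (4)·1.000 - (1)·1.000) / (11) = -1.091
  β = (6 - (4)·-1.091 - (-2)·1.000 - (4)·1.000) / (13) = 0.643
  γ = (9 - (1)·-1.091 - (4)·0.643 - (-4)·1.000) / (12) = 0.960
  δ = (-2 - (1)·-1.091 - (-3)·0.643 - (-3)·0.960) / (10) = 0.390
Iteration 2:
  α = (-4 - (3)·0.643 - (4)·0.960 - (1)·0.390) / (11) = -0.924
  β = (6 - (4)·-0.924 - (-2)·0.960 - (4)·0.390) / (13) = 0.774
  γ = (9 - (1)·-0.924 - (4)·0.774 - (-4)·0.390) / (12) = 0.699
  δ = (-2 - (1)·-0.924 - (-3)·0.774 - (-3)·0.699) / (10) = 0.334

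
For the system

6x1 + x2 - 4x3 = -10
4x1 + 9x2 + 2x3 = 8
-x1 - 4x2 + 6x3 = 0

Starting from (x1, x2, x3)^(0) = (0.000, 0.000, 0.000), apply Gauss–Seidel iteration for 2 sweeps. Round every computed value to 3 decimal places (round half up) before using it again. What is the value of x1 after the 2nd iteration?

-1.399

Iteration 1:
  x1 = (-10 - (1)·0.000 - (-4)·0.000) / (6) = -1.667
  x2 = (8 - (4)·-1.667 - (2)·0.000) / (9) = 1.630
  x3 = (0 - (-1)·-1.667 - (-4)·1.630) / (6) = 0.809
Iteration 2:
  x1 = (-10 - (1)·1.630 - (-4)·0.809) / (6) = -1.399
  x2 = (8 - (4)·-1.399 - (2)·0.809) / (9) = 1.331
  x3 = (0 - (-1)·-1.399 - (-4)·1.331) / (6) = 0.654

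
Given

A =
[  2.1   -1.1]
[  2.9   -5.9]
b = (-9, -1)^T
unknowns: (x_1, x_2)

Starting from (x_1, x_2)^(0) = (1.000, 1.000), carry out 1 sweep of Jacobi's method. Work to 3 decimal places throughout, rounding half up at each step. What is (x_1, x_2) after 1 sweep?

Iteration 1:
  x_1 = (-9 - (-1.1)·1.000) / (2.1) = -3.762
  x_2 = (-1 - (2.9)·1.000) / (-5.9) = 0.661

(-3.762, 0.661)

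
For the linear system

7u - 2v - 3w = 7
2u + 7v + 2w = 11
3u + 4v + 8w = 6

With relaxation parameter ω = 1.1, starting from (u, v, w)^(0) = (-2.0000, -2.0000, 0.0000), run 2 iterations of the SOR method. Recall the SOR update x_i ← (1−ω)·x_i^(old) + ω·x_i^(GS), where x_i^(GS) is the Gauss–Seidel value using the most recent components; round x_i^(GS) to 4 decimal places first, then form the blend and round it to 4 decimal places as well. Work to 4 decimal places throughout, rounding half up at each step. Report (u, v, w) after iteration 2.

Iteration 1:
  u: GS value = (7 - (-2)·-2.0000 - (-3)·0.0000) / (7) = 0.4286;  u ← (1−ω)·-2.0000 + ω·0.4286 = 0.6715
  v: GS value = (11 - (2)·0.6715 - (2)·0.0000) / (7) = 1.3796;  v ← (1−ω)·-2.0000 + ω·1.3796 = 1.7176
  w: GS value = (6 - (3)·0.6715 - (4)·1.7176) / (8) = -0.3606;  w ← (1−ω)·0.0000 + ω·-0.3606 = -0.3967
Iteration 2:
  u: GS value = (7 - (-2)·1.7176 - (-3)·-0.3967) / (7) = 1.3207;  u ← (1−ω)·0.6715 + ω·1.3207 = 1.3856
  v: GS value = (11 - (2)·1.3856 - (2)·-0.3967) / (7) = 1.2889;  v ← (1−ω)·1.7176 + ω·1.2889 = 1.2460
  w: GS value = (6 - (3)·1.3856 - (4)·1.2460) / (8) = -0.3926;  w ← (1−ω)·-0.3967 + ω·-0.3926 = -0.3922

(1.3856, 1.2460, -0.3922)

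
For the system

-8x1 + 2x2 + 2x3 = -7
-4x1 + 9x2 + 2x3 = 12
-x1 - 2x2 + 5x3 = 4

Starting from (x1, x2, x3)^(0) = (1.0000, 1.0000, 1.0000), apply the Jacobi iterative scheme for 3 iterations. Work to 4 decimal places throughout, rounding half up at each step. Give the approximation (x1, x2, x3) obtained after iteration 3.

(1.7076, 1.6735, 1.7761)

Iteration 1:
  x1 = (-7 - (2)·1.0000 - (2)·1.0000) / (-8) = 1.3750
  x2 = (12 - (-4)·1.0000 - (2)·1.0000) / (9) = 1.5556
  x3 = (4 - (-1)·1.0000 - (-2)·1.0000) / (5) = 1.4000
Iteration 2:
  x1 = (-7 - (2)·1.5556 - (2)·1.4000) / (-8) = 1.6139
  x2 = (12 - (-4)·1.3750 - (2)·1.4000) / (9) = 1.6333
  x3 = (4 - (-1)·1.3750 - (-2)·1.5556) / (5) = 1.6972
Iteration 3:
  x1 = (-7 - (2)·1.6333 - (2)·1.6972) / (-8) = 1.7076
  x2 = (12 - (-4)·1.6139 - (2)·1.6972) / (9) = 1.6735
  x3 = (4 - (-1)·1.6139 - (-2)·1.6333) / (5) = 1.7761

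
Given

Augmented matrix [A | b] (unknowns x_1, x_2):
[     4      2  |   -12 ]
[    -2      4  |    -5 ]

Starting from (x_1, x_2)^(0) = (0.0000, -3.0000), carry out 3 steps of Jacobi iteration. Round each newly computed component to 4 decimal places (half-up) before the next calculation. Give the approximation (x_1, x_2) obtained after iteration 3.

(-2.0000, -2.4375)

Iteration 1:
  x_1 = (-12 - (2)·-3.0000) / (4) = -1.5000
  x_2 = (-5 - (-2)·0.0000) / (4) = -1.2500
Iteration 2:
  x_1 = (-12 - (2)·-1.2500) / (4) = -2.3750
  x_2 = (-5 - (-2)·-1.5000) / (4) = -2.0000
Iteration 3:
  x_1 = (-12 - (2)·-2.0000) / (4) = -2.0000
  x_2 = (-5 - (-2)·-2.3750) / (4) = -2.4375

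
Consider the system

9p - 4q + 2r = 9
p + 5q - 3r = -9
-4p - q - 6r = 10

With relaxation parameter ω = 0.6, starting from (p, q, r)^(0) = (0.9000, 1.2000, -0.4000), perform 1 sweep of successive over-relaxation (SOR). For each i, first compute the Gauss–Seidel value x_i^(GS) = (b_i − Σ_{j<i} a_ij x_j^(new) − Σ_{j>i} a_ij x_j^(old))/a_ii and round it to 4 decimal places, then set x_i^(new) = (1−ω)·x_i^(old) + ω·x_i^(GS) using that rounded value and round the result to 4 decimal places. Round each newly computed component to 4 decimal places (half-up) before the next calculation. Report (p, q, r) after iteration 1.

(1.3333, -0.9040, -1.6029)

Iteration 1:
  p: GS value = (9 - (-4)·1.2000 - (2)·-0.4000) / (9) = 1.6222;  p ← (1−ω)·0.9000 + ω·1.6222 = 1.3333
  q: GS value = (-9 - (1)·1.3333 - (-3)·-0.4000) / (5) = -2.3067;  q ← (1−ω)·1.2000 + ω·-2.3067 = -0.9040
  r: GS value = (10 - (-4)·1.3333 - (-1)·-0.9040) / (-6) = -2.4049;  r ← (1−ω)·-0.4000 + ω·-2.4049 = -1.6029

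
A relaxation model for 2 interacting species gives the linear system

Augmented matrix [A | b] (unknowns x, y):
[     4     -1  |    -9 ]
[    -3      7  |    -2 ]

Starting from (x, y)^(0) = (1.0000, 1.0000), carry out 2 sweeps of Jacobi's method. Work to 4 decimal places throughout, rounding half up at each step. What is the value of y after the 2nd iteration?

-1.1429

Iteration 1:
  x = (-9 - (-1)·1.0000) / (4) = -2.0000
  y = (-2 - (-3)·1.0000) / (7) = 0.1429
Iteration 2:
  x = (-9 - (-1)·0.1429) / (4) = -2.2143
  y = (-2 - (-3)·-2.0000) / (7) = -1.1429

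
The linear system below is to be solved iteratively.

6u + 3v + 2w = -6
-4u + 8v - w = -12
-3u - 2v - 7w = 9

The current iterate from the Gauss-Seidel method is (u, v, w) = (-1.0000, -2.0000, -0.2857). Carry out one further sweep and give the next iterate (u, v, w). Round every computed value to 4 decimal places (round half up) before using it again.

(0.0952, -1.4881, -0.9013)

One sweep:
  u = (-6 - (3)·-2.0000 - (2)·-0.2857) / (6) = 0.0952
  v = (-12 - (-4)·0.0952 - (-1)·-0.2857) / (8) = -1.4881
  w = (9 - (-3)·0.0952 - (-2)·-1.4881) / (-7) = -0.9013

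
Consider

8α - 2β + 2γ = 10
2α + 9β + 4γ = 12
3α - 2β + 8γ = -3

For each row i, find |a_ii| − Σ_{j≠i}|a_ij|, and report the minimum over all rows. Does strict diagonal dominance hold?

row 1: |8| − (2+2) = 4
row 2: |9| − (2+4) = 3
row 3: |8| − (3+2) = 3
minimum over rows = 3 → strictly diagonally dominant (convergence guaranteed)

3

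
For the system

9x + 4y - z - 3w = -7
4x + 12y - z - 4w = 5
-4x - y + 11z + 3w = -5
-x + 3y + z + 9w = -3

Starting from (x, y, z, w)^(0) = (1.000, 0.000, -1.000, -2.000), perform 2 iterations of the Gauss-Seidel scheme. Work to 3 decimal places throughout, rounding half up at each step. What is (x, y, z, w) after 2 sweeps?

(-1.083, 0.567, -0.656, -0.570)

Iteration 1:
  x = (-7 - (4)·0.000 - (-1)·-1.000 - (-3)·-2.000) / (9) = -1.556
  y = (5 - (4)·-1.556 - (-1)·-1.000 - (-4)·-2.000) / (12) = 0.185
  z = (-5 - (-4)·-1.556 - (-1)·0.185 - (3)·-2.000) / (11) = -0.458
  w = (-3 - (-1)·-1.556 - (3)·0.185 - (1)·-0.458) / (9) = -0.517
Iteration 2:
  x = (-7 - (4)·0.185 - (-1)·-0.458 - (-3)·-0.517) / (9) = -1.083
  y = (5 - (4)·-1.083 - (-1)·-0.458 - (-4)·-0.517) / (12) = 0.567
  z = (-5 - (-4)·-1.083 - (-1)·0.567 - (3)·-0.517) / (11) = -0.656
  w = (-3 - (-1)·-1.083 - (3)·0.567 - (1)·-0.656) / (9) = -0.570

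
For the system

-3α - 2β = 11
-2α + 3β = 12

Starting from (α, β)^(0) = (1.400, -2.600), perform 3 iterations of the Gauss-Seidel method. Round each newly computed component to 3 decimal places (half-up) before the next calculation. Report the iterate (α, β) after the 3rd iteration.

Iteration 1:
  α = (11 - (-2)·-2.600) / (-3) = -1.933
  β = (12 - (-2)·-1.933) / (3) = 2.711
Iteration 2:
  α = (11 - (-2)·2.711) / (-3) = -5.474
  β = (12 - (-2)·-5.474) / (3) = 0.351
Iteration 3:
  α = (11 - (-2)·0.351) / (-3) = -3.901
  β = (12 - (-2)·-3.901) / (3) = 1.399

(-3.901, 1.399)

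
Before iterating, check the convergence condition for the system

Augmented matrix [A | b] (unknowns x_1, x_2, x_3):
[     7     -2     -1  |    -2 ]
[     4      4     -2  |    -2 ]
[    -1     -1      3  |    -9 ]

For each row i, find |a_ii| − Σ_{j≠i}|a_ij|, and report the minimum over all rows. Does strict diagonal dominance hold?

row 1: |7| − (2+1) = 4
row 2: |4| − (4+2) = -2
row 3: |3| − (1+1) = 1
minimum over rows = -2 → not strictly diagonally dominant

-2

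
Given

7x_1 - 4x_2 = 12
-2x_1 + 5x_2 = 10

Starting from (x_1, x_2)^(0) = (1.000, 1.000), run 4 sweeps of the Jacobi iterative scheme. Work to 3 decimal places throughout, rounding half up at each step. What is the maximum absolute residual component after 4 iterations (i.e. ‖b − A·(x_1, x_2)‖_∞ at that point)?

0.474

Iteration 1:
  x_1 = (12 - (-4)·1.000) / (7) = 2.286
  x_2 = (10 - (-2)·1.000) / (5) = 2.400
Iteration 2:
  x_1 = (12 - (-4)·2.400) / (7) = 3.086
  x_2 = (10 - (-2)·2.286) / (5) = 2.914
Iteration 3:
  x_1 = (12 - (-4)·2.914) / (7) = 3.379
  x_2 = (10 - (-2)·3.086) / (5) = 3.234
Iteration 4:
  x_1 = (12 - (-4)·3.234) / (7) = 3.562
  x_2 = (10 - (-2)·3.379) / (5) = 3.352
Residual b − A·x = (0.474, 0.364); ∞-norm = 0.474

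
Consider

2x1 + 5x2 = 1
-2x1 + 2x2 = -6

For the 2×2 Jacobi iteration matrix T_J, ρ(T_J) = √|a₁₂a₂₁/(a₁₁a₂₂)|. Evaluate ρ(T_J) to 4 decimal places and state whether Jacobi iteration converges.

1.5811

a₁₂a₂₁/(a₁₁a₂₂) = (5)·(-2) / ((2)·(2)) = -2.500000
ρ = √|-2.500000| = √2.500000 = 1.5811
ρ > 1, so Jacobi diverges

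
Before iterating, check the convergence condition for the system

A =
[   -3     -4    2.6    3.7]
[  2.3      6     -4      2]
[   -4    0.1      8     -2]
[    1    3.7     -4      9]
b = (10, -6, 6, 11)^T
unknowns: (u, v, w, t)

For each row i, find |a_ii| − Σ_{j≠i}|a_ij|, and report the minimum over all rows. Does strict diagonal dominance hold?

-7.3

row 1: |-3| − (4+2.6+3.7) = -7.3
row 2: |6| − (2.3+4+2) = -2.3
row 3: |8| − (4+0.1+2) = 1.9
row 4: |9| − (1+3.7+4) = 0.3
minimum over rows = -7.3 → not strictly diagonally dominant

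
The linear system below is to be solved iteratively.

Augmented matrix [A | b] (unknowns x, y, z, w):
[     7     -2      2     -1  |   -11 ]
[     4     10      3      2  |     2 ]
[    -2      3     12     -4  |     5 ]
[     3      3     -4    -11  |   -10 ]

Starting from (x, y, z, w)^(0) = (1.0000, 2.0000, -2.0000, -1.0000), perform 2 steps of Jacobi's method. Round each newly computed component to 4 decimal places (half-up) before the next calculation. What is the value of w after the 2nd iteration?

1.0078

Iteration 1:
  x = (-11 - (-2)·2.0000 - (2)·-2.0000 - (-1)·-1.0000) / (7) = -0.5714
  y = (2 - (4)·1.0000 - (3)·-2.0000 - (2)·-1.0000) / (10) = 0.6000
  z = (5 - (-2)·1.0000 - (3)·2.0000 - (-4)·-1.0000) / (12) = -0.2500
  w = (-10 - (3)·1.0000 - (3)·2.0000 - (-4)·-2.0000) / (-11) = 2.4545
Iteration 2:
  x = (-11 - (-2)·0.6000 - (2)·-0.2500 - (-1)·2.4545) / (7) = -0.9779
  y = (2 - (4)·-0.5714 - (3)·-0.2500 - (2)·2.4545) / (10) = 0.0127
  z = (5 - (-2)·-0.5714 - (3)·0.6000 - (-4)·2.4545) / (12) = 0.9896
  w = (-10 - (3)·-0.5714 - (3)·0.6000 - (-4)·-0.2500) / (-11) = 1.0078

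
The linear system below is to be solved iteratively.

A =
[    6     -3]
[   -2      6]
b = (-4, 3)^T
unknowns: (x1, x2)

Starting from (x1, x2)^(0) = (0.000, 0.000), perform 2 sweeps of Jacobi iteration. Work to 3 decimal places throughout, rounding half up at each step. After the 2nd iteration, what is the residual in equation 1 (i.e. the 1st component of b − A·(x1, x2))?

Iteration 1:
  x1 = (-4 - (-3)·0.000) / (6) = -0.667
  x2 = (3 - (-2)·0.000) / (6) = 0.500
Iteration 2:
  x1 = (-4 - (-3)·0.500) / (6) = -0.417
  x2 = (3 - (-2)·-0.667) / (6) = 0.278
Residual b − A·x = (-0.664, 0.498)

-0.664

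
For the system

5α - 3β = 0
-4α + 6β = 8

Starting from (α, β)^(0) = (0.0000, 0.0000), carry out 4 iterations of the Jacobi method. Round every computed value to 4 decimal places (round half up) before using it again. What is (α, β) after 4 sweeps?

(1.1200, 1.8667)

Iteration 1:
  α = (0 - (-3)·0.0000) / (5) = 0.0000
  β = (8 - (-4)·0.0000) / (6) = 1.3333
Iteration 2:
  α = (0 - (-3)·1.3333) / (5) = 0.8000
  β = (8 - (-4)·0.0000) / (6) = 1.3333
Iteration 3:
  α = (0 - (-3)·1.3333) / (5) = 0.8000
  β = (8 - (-4)·0.8000) / (6) = 1.8667
Iteration 4:
  α = (0 - (-3)·1.8667) / (5) = 1.1200
  β = (8 - (-4)·0.8000) / (6) = 1.8667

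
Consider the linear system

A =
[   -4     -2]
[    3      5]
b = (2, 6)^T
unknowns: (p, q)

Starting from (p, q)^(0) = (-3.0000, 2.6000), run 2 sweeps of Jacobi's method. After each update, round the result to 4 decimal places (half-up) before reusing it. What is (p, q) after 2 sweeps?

Iteration 1:
  p = (2 - (-2)·2.6000) / (-4) = -1.8000
  q = (6 - (3)·-3.0000) / (5) = 3.0000
Iteration 2:
  p = (2 - (-2)·3.0000) / (-4) = -2.0000
  q = (6 - (3)·-1.8000) / (5) = 2.2800

(-2.0000, 2.2800)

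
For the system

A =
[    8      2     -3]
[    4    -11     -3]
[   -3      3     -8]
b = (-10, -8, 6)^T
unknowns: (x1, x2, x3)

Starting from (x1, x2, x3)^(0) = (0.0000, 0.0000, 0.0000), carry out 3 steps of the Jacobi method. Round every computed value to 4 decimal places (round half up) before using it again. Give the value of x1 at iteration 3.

-1.3725

Iteration 1:
  x1 = (-10 - (2)·0.0000 - (-3)·0.0000) / (8) = -1.2500
  x2 = (-8 - (4)·0.0000 - (-3)·0.0000) / (-11) = 0.7273
  x3 = (6 - (-3)·0.0000 - (3)·0.0000) / (-8) = -0.7500
Iteration 2:
  x1 = (-10 - (2)·0.7273 - (-3)·-0.7500) / (8) = -1.7131
  x2 = (-8 - (4)·-1.2500 - (-3)·-0.7500) / (-11) = 0.4773
  x3 = (6 - (-3)·-1.2500 - (3)·0.7273) / (-8) = -0.0085
Iteration 3:
  x1 = (-10 - (2)·0.4773 - (-3)·-0.0085) / (8) = -1.3725
  x2 = (-8 - (4)·-1.7131 - (-3)·-0.0085) / (-11) = 0.1066
  x3 = (6 - (-3)·-1.7131 - (3)·0.4773) / (-8) = 0.0714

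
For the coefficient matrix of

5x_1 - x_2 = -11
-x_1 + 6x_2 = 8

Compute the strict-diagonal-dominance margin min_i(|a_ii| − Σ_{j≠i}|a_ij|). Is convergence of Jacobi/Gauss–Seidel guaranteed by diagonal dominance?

4

row 1: |5| − (1) = 4
row 2: |6| − (1) = 5
minimum over rows = 4 → strictly diagonally dominant (convergence guaranteed)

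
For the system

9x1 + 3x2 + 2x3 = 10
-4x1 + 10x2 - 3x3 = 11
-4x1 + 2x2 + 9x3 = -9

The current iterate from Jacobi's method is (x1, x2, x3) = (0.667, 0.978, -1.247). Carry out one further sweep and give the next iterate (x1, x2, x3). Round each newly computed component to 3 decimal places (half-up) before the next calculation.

(1.062, 0.993, -0.921)

One sweep:
  x1 = (10 - (3)·0.978 - (2)·-1.247) / (9) = 1.062
  x2 = (11 - (-4)·0.667 - (-3)·-1.247) / (10) = 0.993
  x3 = (-9 - (-4)·0.667 - (2)·0.978) / (9) = -0.921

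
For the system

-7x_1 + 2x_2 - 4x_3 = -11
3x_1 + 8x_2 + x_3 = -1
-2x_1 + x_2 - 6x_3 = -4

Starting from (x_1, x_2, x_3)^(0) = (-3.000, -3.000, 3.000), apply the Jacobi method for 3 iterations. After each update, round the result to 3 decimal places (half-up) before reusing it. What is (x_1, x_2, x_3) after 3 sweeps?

(0.970, -0.669, 0.323)

Iteration 1:
  x_1 = (-11 - (2)·-3.000 - (-4)·3.000) / (-7) = -1.000
  x_2 = (-1 - (3)·-3.000 - (1)·3.000) / (8) = 0.625
  x_3 = (-4 - (-2)·-3.000 - (1)·-3.000) / (-6) = 1.167
Iteration 2:
  x_1 = (-11 - (2)·0.625 - (-4)·1.167) / (-7) = 1.083
  x_2 = (-1 - (3)·-1.000 - (1)·1.167) / (8) = 0.104
  x_3 = (-4 - (-2)·-1.000 - (1)·0.625) / (-6) = 1.104
Iteration 3:
  x_1 = (-11 - (2)·0.104 - (-4)·1.104) / (-7) = 0.970
  x_2 = (-1 - (3)·1.083 - (1)·1.104) / (8) = -0.669
  x_3 = (-4 - (-2)·1.083 - (1)·0.104) / (-6) = 0.323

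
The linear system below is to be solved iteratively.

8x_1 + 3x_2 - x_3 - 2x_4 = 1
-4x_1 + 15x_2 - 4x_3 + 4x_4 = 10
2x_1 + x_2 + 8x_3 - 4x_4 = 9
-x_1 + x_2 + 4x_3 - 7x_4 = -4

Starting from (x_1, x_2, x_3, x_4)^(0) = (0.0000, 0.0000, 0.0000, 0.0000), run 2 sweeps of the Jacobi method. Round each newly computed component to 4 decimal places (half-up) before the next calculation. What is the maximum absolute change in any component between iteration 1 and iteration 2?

Iteration 1:
  x_1 = (1 - (3)·0.0000 - (-1)·0.0000 - (-2)·0.0000) / (8) = 0.1250
  x_2 = (10 - (-4)·0.0000 - (-4)·0.0000 - (4)·0.0000) / (15) = 0.6667
  x_3 = (9 - (2)·0.0000 - (1)·0.0000 - (-4)·0.0000) / (8) = 1.1250
  x_4 = (-4 - (-1)·0.0000 - (1)·0.0000 - (4)·0.0000) / (-7) = 0.5714
Iteration 2:
  x_1 = (1 - (3)·0.6667 - (-1)·1.1250 - (-2)·0.5714) / (8) = 0.1585
  x_2 = (10 - (-4)·0.1250 - (-4)·1.1250 - (4)·0.5714) / (15) = 0.8476
  x_3 = (9 - (2)·0.1250 - (1)·0.6667 - (-4)·0.5714) / (8) = 1.2961
  x_4 = (-4 - (-1)·0.1250 - (1)·0.6667 - (4)·1.1250) / (-7) = 1.2917
Change: (0.0335, 0.1809, 0.1711, 0.7203) → max |·| = 0.7203

0.7203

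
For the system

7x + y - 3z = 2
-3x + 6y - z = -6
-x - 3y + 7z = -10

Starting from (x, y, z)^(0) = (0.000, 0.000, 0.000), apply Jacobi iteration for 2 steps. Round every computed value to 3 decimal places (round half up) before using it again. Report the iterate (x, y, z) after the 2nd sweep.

Iteration 1:
  x = (2 - (1)·0.000 - (-3)·0.000) / (7) = 0.286
  y = (-6 - (-3)·0.000 - (-1)·0.000) / (6) = -1.000
  z = (-10 - (-1)·0.000 - (-3)·0.000) / (7) = -1.429
Iteration 2:
  x = (2 - (1)·-1.000 - (-3)·-1.429) / (7) = -0.184
  y = (-6 - (-3)·0.286 - (-1)·-1.429) / (6) = -1.095
  z = (-10 - (-1)·0.286 - (-3)·-1.000) / (7) = -1.816

(-0.184, -1.095, -1.816)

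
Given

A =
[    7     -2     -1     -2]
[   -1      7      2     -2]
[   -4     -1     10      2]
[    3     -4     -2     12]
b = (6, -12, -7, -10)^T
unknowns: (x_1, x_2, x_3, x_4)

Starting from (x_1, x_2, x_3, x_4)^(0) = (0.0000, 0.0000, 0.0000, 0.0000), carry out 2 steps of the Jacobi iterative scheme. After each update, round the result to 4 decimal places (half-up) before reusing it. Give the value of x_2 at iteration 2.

Iteration 1:
  x_1 = (6 - (-2)·0.0000 - (-1)·0.0000 - (-2)·0.0000) / (7) = 0.8571
  x_2 = (-12 - (-1)·0.0000 - (2)·0.0000 - (-2)·0.0000) / (7) = -1.7143
  x_3 = (-7 - (-4)·0.0000 - (-1)·0.0000 - (2)·0.0000) / (10) = -0.7000
  x_4 = (-10 - (3)·0.0000 - (-4)·0.0000 - (-2)·0.0000) / (12) = -0.8333
Iteration 2:
  x_1 = (6 - (-2)·-1.7143 - (-1)·-0.7000 - (-2)·-0.8333) / (7) = 0.0293
  x_2 = (-12 - (-1)·0.8571 - (2)·-0.7000 - (-2)·-0.8333) / (7) = -1.6299
  x_3 = (-7 - (-4)·0.8571 - (-1)·-1.7143 - (2)·-0.8333) / (10) = -0.3619
  x_4 = (-10 - (3)·0.8571 - (-4)·-1.7143 - (-2)·-0.7000) / (12) = -1.7357

-1.6299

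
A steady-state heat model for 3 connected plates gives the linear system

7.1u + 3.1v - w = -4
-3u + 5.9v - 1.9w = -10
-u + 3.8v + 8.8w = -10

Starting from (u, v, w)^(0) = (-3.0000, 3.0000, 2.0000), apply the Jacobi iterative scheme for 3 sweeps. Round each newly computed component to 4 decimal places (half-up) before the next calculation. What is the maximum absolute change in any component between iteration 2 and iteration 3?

Iteration 1:
  u = (-4 - (3.1)·3.0000 - (-1)·2.0000) / (7.1) = -1.5915
  v = (-10 - (-3)·-3.0000 - (-1.9)·2.0000) / (5.9) = -2.5763
  w = (-10 - (-1)·-3.0000 - (3.8)·3.0000) / (8.8) = -2.7727
Iteration 2:
  u = (-4 - (3.1)·-2.5763 - (-1)·-2.7727) / (7.1) = 0.1710
  v = (-10 - (-3)·-1.5915 - (-1.9)·-2.7727) / (5.9) = -3.3971
  w = (-10 - (-1)·-1.5915 - (3.8)·-2.5763) / (8.8) = -0.2047
Iteration 3:
  u = (-4 - (3.1)·-3.3971 - (-1)·-0.2047) / (7.1) = 0.8910
  v = (-10 - (-3)·0.1710 - (-1.9)·-0.2047) / (5.9) = -1.6739
  w = (-10 - (-1)·0.1710 - (3.8)·-3.3971) / (8.8) = 0.3500
Change: (0.7200, 1.7232, 0.5547) → max |·| = 1.7232

1.7232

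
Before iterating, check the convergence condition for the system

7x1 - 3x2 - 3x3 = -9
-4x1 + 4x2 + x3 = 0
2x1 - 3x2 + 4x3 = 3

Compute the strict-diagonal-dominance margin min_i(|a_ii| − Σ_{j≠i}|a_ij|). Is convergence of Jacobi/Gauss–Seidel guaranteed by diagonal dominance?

row 1: |7| − (3+3) = 1
row 2: |4| − (4+1) = -1
row 3: |4| − (2+3) = -1
minimum over rows = -1 → not strictly diagonally dominant

-1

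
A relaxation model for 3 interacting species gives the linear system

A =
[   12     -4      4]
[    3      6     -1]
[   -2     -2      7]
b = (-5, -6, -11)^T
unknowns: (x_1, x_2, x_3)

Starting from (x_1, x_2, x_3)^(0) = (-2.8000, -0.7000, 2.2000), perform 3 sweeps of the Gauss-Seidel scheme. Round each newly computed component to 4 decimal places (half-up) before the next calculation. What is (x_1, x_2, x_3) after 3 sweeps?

(-0.2625, -1.1877, -1.9858)

Iteration 1:
  x_1 = (-5 - (-4)·-0.7000 - (4)·2.2000) / (12) = -1.3833
  x_2 = (-6 - (3)·-1.3833 - (-1)·2.2000) / (6) = 0.0583
  x_3 = (-11 - (-2)·-1.3833 - (-2)·0.0583) / (7) = -1.9500
Iteration 2:
  x_1 = (-5 - (-4)·0.0583 - (4)·-1.9500) / (12) = 0.2528
  x_2 = (-6 - (3)·0.2528 - (-1)·-1.9500) / (6) = -1.4514
  x_3 = (-11 - (-2)·0.2528 - (-2)·-1.4514) / (7) = -1.9139
Iteration 3:
  x_1 = (-5 - (-4)·-1.4514 - (4)·-1.9139) / (12) = -0.2625
  x_2 = (-6 - (3)·-0.2625 - (-1)·-1.9139) / (6) = -1.1877
  x_3 = (-11 - (-2)·-0.2625 - (-2)·-1.1877) / (7) = -1.9858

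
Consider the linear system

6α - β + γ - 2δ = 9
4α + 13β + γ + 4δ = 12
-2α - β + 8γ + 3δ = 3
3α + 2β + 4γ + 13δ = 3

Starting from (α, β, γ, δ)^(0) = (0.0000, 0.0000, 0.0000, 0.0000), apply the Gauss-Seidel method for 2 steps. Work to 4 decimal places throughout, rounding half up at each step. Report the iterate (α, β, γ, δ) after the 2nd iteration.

Iteration 1:
  α = (9 - (-1)·0.0000 - (1)·0.0000 - (-2)·0.0000) / (6) = 1.5000
  β = (12 - (4)·1.5000 - (1)·0.0000 - (4)·0.0000) / (13) = 0.4615
  γ = (3 - (-2)·1.5000 - (-1)·0.4615 - (3)·0.0000) / (8) = 0.8077
  δ = (3 - (3)·1.5000 - (2)·0.4615 - (4)·0.8077) / (13) = -0.4349
Iteration 2:
  α = (9 - (-1)·0.4615 - (1)·0.8077 - (-2)·-0.4349) / (6) = 1.2973
  β = (12 - (4)·1.2973 - (1)·0.8077 - (4)·-0.4349) / (13) = 0.5956
  γ = (3 - (-2)·1.2973 - (-1)·0.5956 - (3)·-0.4349) / (8) = 0.9369
  δ = (3 - (3)·1.2973 - (2)·0.5956 - (4)·0.9369) / (13) = -0.4485

(1.2973, 0.5956, 0.9369, -0.4485)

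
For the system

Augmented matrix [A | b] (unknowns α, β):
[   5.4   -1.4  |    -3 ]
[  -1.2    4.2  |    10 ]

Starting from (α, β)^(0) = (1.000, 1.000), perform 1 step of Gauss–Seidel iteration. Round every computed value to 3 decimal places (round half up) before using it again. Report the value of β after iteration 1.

Iteration 1:
  α = (-3 - (-1.4)·1.000) / (5.4) = -0.296
  β = (10 - (-1.2)·-0.296) / (4.2) = 2.296

2.296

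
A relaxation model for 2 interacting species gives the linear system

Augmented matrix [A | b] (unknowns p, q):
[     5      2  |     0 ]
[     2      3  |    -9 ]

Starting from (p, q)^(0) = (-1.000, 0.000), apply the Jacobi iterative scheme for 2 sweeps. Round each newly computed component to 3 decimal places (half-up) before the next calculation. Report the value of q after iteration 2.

-3.000

Iteration 1:
  p = (0 - (2)·0.000) / (5) = 0.000
  q = (-9 - (2)·-1.000) / (3) = -2.333
Iteration 2:
  p = (0 - (2)·-2.333) / (5) = 0.933
  q = (-9 - (2)·0.000) / (3) = -3.000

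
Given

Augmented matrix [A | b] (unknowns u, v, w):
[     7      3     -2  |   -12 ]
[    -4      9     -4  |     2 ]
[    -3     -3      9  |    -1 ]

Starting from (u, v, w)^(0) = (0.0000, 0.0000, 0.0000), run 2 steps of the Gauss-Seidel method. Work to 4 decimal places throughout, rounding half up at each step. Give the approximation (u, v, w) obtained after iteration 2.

Iteration 1:
  u = (-12 - (3)·0.0000 - (-2)·0.0000) / (7) = -1.7143
  v = (2 - (-4)·-1.7143 - (-4)·0.0000) / (9) = -0.5397
  w = (-1 - (-3)·-1.7143 - (-3)·-0.5397) / (9) = -0.8624
Iteration 2:
  u = (-12 - (3)·-0.5397 - (-2)·-0.8624) / (7) = -1.7294
  v = (2 - (-4)·-1.7294 - (-4)·-0.8624) / (9) = -0.9297
  w = (-1 - (-3)·-1.7294 - (-3)·-0.9297) / (9) = -0.9975

(-1.7294, -0.9297, -0.9975)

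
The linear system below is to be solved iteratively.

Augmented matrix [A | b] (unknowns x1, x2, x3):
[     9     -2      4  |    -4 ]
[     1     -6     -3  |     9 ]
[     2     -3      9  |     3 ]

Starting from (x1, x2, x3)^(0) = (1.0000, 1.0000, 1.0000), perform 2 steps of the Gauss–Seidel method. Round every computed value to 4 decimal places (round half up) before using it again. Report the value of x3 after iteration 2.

Iteration 1:
  x1 = (-4 - (-2)·1.0000 - (4)·1.0000) / (9) = -0.6667
  x2 = (9 - (1)·-0.6667 - (-3)·1.0000) / (-6) = -2.1111
  x3 = (3 - (2)·-0.6667 - (-3)·-2.1111) / (9) = -0.2222
Iteration 2:
  x1 = (-4 - (-2)·-2.1111 - (4)·-0.2222) / (9) = -0.8148
  x2 = (9 - (1)·-0.8148 - (-3)·-0.2222) / (-6) = -1.5247
  x3 = (3 - (2)·-0.8148 - (-3)·-1.5247) / (9) = 0.0062

0.0062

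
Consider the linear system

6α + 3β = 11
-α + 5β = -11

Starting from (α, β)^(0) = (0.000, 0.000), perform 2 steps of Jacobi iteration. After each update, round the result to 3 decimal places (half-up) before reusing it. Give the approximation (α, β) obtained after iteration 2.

Iteration 1:
  α = (11 - (3)·0.000) / (6) = 1.833
  β = (-11 - (-1)·0.000) / (5) = -2.200
Iteration 2:
  α = (11 - (3)·-2.200) / (6) = 2.933
  β = (-11 - (-1)·1.833) / (5) = -1.833

(2.933, -1.833)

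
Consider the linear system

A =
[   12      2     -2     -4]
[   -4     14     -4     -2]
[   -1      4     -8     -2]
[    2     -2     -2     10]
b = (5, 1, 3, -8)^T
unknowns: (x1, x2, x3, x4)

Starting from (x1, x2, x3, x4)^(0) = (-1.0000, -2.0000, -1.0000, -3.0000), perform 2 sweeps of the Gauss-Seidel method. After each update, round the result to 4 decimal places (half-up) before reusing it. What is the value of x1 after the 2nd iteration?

Iteration 1:
  x1 = (5 - (2)·-2.0000 - (-2)·-1.0000 - (-4)·-3.0000) / (12) = -0.4167
  x2 = (1 - (-4)·-0.4167 - (-4)·-1.0000 - (-2)·-3.0000) / (14) = -0.7619
  x3 = (3 - (-1)·-0.4167 - (4)·-0.7619 - (-2)·-3.0000) / (-8) = 0.0461
  x4 = (-8 - (2)·-0.4167 - (-2)·-0.7619 - (-2)·0.0461) / (10) = -0.8598
Iteration 2:
  x1 = (5 - (2)·-0.7619 - (-2)·0.0461 - (-4)·-0.8598) / (12) = 0.2647
  x2 = (1 - (-4)·0.2647 - (-4)·0.0461 - (-2)·-0.8598) / (14) = 0.0374
  x3 = (3 - (-1)·0.2647 - (4)·0.0374 - (-2)·-0.8598) / (-8) = -0.1744
  x4 = (-8 - (2)·0.2647 - (-2)·0.0374 - (-2)·-0.1744) / (10) = -0.8803

0.2647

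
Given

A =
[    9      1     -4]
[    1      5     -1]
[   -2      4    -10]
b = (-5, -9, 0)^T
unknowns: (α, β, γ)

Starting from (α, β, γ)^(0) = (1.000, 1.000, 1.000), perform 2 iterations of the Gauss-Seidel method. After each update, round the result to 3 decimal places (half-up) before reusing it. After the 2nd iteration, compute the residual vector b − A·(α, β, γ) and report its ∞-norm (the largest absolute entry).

0.200

Iteration 1:
  α = (-5 - (1)·1.000 - (-4)·1.000) / (9) = -0.222
  β = (-9 - (1)·-0.222 - (-1)·1.000) / (5) = -1.556
  γ = (0 - (-2)·-0.222 - (4)·-1.556) / (-10) = -0.578
Iteration 2:
  α = (-5 - (1)·-1.556 - (-4)·-0.578) / (9) = -0.640
  β = (-9 - (1)·-0.640 - (-1)·-0.578) / (5) = -1.788
  γ = (0 - (-2)·-0.640 - (4)·-1.788) / (-10) = -0.587
Residual b − A·x = (0.200, -0.007, 0.002); ∞-norm = 0.200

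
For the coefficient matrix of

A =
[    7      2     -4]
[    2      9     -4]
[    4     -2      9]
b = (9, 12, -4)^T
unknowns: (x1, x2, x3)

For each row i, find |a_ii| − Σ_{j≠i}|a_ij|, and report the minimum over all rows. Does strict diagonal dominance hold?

1

row 1: |7| − (2+4) = 1
row 2: |9| − (2+4) = 3
row 3: |9| − (4+2) = 3
minimum over rows = 1 → strictly diagonally dominant (convergence guaranteed)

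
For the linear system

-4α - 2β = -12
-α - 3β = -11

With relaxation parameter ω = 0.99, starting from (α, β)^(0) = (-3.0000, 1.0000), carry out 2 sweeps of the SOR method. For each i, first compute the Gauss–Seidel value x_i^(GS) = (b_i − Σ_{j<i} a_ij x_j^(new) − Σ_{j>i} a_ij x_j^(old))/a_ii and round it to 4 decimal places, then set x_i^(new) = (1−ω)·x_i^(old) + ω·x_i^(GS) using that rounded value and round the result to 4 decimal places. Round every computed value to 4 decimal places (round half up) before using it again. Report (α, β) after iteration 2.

(1.5920, 3.1330)

Iteration 1:
  α: GS value = (-12 - (-2)·1.0000) / (-4) = 2.5000;  α ← (1−ω)·-3.0000 + ω·2.5000 = 2.4450
  β: GS value = (-11 - (-1)·2.4450) / (-3) = 2.8517;  β ← (1−ω)·1.0000 + ω·2.8517 = 2.8332
Iteration 2:
  α: GS value = (-12 - (-2)·2.8332) / (-4) = 1.5834;  α ← (1−ω)·2.4450 + ω·1.5834 = 1.5920
  β: GS value = (-11 - (-1)·1.5920) / (-3) = 3.1360;  β ← (1−ω)·2.8332 + ω·3.1360 = 3.1330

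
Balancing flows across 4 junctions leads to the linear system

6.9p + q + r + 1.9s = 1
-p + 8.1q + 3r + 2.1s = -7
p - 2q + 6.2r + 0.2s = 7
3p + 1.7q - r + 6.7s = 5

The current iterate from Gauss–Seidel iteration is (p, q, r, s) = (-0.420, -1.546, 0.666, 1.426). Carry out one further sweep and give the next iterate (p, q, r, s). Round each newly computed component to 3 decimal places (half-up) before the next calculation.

One sweep:
  p = (1 - (1)·-1.546 - (1)·0.666 - (1.9)·1.426) / (6.9) = -0.120
  q = (-7 - (-1)·-0.120 - (3)·0.666 - (2.1)·1.426) / (8.1) = -1.495
  r = (7 - (1)·-0.120 - (-2)·-1.495 - (0.2)·1.426) / (6.2) = 0.620
  s = (5 - (3)·-0.120 - (1.7)·-1.495 - (-1)·0.620) / (6.7) = 1.272

(-0.120, -1.495, 0.620, 1.272)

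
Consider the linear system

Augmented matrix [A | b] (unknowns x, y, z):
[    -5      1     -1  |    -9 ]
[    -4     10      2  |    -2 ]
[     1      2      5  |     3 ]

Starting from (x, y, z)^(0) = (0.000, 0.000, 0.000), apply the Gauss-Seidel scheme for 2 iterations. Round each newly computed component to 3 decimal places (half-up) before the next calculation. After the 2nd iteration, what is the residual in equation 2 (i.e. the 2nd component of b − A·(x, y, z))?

Iteration 1:
  x = (-9 - (1)·0.000 - (-1)·0.000) / (-5) = 1.800
  y = (-2 - (-4)·1.800 - (2)·0.000) / (10) = 0.520
  z = (3 - (1)·1.800 - (2)·0.520) / (5) = 0.032
Iteration 2:
  x = (-9 - (1)·0.520 - (-1)·0.032) / (-5) = 1.898
  y = (-2 - (-4)·1.898 - (2)·0.032) / (10) = 0.553
  z = (3 - (1)·1.898 - (2)·0.553) / (5) = -0.001
Residual b − A·x = (-0.064, 0.064, 0.001)

0.064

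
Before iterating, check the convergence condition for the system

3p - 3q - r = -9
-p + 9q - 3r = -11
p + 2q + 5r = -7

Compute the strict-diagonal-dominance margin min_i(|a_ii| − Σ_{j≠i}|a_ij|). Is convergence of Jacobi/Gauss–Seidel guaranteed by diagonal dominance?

row 1: |3| − (3+1) = -1
row 2: |9| − (1+3) = 5
row 3: |5| − (1+2) = 2
minimum over rows = -1 → not strictly diagonally dominant

-1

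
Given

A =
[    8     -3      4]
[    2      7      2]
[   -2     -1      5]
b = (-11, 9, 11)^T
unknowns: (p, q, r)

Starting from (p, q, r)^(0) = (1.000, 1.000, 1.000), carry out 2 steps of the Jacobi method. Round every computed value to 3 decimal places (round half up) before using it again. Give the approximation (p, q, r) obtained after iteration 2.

(-2.507, 0.914, 1.743)

Iteration 1:
  p = (-11 - (-3)·1.000 - (4)·1.000) / (8) = -1.500
  q = (9 - (2)·1.000 - (2)·1.000) / (7) = 0.714
  r = (11 - (-2)·1.000 - (-1)·1.000) / (5) = 2.800
Iteration 2:
  p = (-11 - (-3)·0.714 - (4)·2.800) / (8) = -2.507
  q = (9 - (2)·-1.500 - (2)·2.800) / (7) = 0.914
  r = (11 - (-2)·-1.500 - (-1)·0.714) / (5) = 1.743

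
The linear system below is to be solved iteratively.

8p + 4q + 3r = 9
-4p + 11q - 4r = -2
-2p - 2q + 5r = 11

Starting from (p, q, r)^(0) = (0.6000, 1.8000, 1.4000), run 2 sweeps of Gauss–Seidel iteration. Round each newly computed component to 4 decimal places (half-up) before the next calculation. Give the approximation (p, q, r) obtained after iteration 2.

Iteration 1:
  p = (9 - (4)·1.8000 - (3)·1.4000) / (8) = -0.3000
  q = (-2 - (-4)·-0.3000 - (-4)·1.4000) / (11) = 0.2182
  r = (11 - (-2)·-0.3000 - (-2)·0.2182) / (5) = 2.1673
Iteration 2:
  p = (9 - (4)·0.2182 - (3)·2.1673) / (8) = 0.2032
  q = (-2 - (-4)·0.2032 - (-4)·2.1673) / (11) = 0.6802
  r = (11 - (-2)·0.2032 - (-2)·0.6802) / (5) = 2.5534

(0.2032, 0.6802, 2.5534)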